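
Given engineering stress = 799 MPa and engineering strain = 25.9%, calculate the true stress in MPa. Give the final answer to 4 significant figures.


sigma_true = sigma_eng * (1 + epsilon_eng)
sigma_true = 799 * (1 + 0.259)
sigma_true = 1006 MPa


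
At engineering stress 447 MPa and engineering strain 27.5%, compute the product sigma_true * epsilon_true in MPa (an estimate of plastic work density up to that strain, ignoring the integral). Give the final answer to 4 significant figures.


sigma_true = sigma_eng * (1 + epsilon_eng)
sigma_true = 447 * (1 + 0.275) = 569.925 MPa
epsilon_true = ln(1 + epsilon_eng)
epsilon_true = ln(1 + 0.275) = 0.242946
sigma_true * epsilon_true = 569.925 * 0.242946 = 138.5 MPa


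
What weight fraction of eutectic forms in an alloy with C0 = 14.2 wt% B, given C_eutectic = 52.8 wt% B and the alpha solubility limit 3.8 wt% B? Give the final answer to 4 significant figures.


f_primary = (C_e - C0) / (C_e - C_alpha_max)
f_primary = (52.8 - 14.2) / (52.8 - 3.8)
f_primary = 0.787755
f_eutectic = 1 - 0.787755 = 0.2122


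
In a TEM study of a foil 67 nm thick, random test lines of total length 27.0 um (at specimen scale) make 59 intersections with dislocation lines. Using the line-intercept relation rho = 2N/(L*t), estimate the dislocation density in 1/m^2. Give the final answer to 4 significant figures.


rho = 2N / (L * t)
L = 27.0 um = 2.7e-05 m, t = 67 nm = 6.7e-08 m
rho = 2 * 59 / (2.7e-05 * 6.7e-08)
rho = 6.523e+13 1/m^2


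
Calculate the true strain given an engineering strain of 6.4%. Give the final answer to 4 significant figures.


epsilon_true = ln(1 + epsilon_eng)
epsilon_true = ln(1 + 0.064)
epsilon_true = 0.06204


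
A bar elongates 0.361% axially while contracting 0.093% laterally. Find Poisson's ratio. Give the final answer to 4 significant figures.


nu = -epsilon_lat / epsilon_axial
Lateral strain is contraction (negative), so using magnitudes:
nu = 0.093 / 0.361
nu = 0.2576


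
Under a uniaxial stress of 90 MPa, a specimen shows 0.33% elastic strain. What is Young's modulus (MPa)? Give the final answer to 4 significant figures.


E = sigma / epsilon
epsilon = 0.33% = 3.3e-03
E = 90 / 3.3e-03
E = 27270 MPa


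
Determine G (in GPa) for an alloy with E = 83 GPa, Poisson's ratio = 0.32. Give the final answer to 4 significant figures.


G = E / (2*(1+nu))
G = 83 / (2*(1+0.32))
G = 31.44 GPa


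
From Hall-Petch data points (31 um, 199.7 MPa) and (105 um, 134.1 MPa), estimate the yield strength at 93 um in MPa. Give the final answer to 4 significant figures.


sigma_y = sigma0 + k / sqrt(d)
1/sqrt(d1) = 1/sqrt(3.1e-05) = 179.605;  1/sqrt(d2) = 97.59
k = (sigma1 - sigma2) / (1/sqrt(d1) - 1/sqrt(d2)) = (199.7 - 134.1) / (179.605 - 97.59) = 0.799851 MPa*m^0.5
sigma0 = sigma1 - k/sqrt(d1) = 199.7 - 0.799851*179.605 = 56.0426 MPa
sigma_y(d3) = 56.0426 + 0.799851 / sqrt(9.3e-05) = 139 MPa


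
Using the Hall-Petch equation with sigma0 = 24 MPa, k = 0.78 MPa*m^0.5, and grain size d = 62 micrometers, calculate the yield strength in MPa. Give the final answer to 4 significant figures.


sigma_y = sigma0 + k / sqrt(d)
d = 62 um = 6.2e-05 m
sigma_y = 24 + 0.78 / sqrt(6.2e-05)
sigma_y = 123.1 MPa


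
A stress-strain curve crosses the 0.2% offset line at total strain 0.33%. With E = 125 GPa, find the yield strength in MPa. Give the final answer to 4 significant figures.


Offset strain = 0.002
Elastic strain at yield = total_strain - offset = 3.3e-03 - 0.002 = 1.3e-03
sigma_y = E * elastic_strain = 125000 * 1.3e-03
sigma_y = 162.5 MPa


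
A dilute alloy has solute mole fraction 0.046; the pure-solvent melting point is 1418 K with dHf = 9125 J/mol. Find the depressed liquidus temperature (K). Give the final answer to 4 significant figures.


dT = R*Tm^2*x / dHf
dT = 8.314 * 1418^2 * 0.046 / 9125
dT = 84.2728 K
T_new = 1418 - 84.2728 = 1334 K


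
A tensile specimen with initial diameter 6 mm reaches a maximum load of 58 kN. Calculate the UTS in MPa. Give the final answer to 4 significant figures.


A0 = pi*(d/2)^2 = pi*(6/2)^2 = 28.2743 mm^2
UTS = F_max / A0 = 58*1000 / 28.2743
UTS = 2051 MPa


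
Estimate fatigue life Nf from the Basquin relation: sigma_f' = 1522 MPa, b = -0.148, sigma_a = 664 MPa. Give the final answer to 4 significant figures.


sigma_a = sigma_f' * (2*Nf)^b
2*Nf = (sigma_a / sigma_f')^(1/b)
2*Nf = (664 / 1522)^(1/-0.148)
2*Nf = 271.706
Nf = 135.9 cycles


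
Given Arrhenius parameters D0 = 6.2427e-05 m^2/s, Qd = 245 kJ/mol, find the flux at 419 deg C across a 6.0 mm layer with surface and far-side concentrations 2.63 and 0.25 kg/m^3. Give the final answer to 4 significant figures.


Step 1: D = D0 * exp(-Qd/(R*T))
T = 419 + 273.15 = 692.15 K
D = 6.2427e-05 * exp(-245e3 / (8.314 * 692.15)) = 2.01946e-23 m^2/s
Step 2: J = D * (C1 - C2) / dx
J = 2.01946e-23 * (2.63 - 0.25) / 6e-03
J = 8.011e-21 kg/(m^2*s)


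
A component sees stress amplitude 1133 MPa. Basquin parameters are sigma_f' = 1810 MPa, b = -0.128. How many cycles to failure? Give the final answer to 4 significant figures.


sigma_a = sigma_f' * (2*Nf)^b
2*Nf = (sigma_a / sigma_f')^(1/b)
2*Nf = (1133 / 1810)^(1/-0.128)
2*Nf = 38.8546
Nf = 19.43 cycles


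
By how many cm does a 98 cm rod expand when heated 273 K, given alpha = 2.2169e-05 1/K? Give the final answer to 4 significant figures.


dL = L0 * alpha * dT
dL = 98 * 2.2169e-05 * 273
dL = 0.5931 cm


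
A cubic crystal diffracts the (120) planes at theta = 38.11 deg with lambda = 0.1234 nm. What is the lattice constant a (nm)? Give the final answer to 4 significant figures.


d = lambda / (2*sin(theta))
d = 0.1234 / (2*sin(38.11 deg))
d = 0.0999719 nm
a = d * sqrt(h^2+k^2+l^2) = 0.0999719 * sqrt(5)
a = 0.2235 nm


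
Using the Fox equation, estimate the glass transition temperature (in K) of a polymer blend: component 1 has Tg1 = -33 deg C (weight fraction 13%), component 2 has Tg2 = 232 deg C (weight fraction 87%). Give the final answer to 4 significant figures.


1/Tg = w1/Tg1 + w2/Tg2 (in Kelvin)
Tg1 = 240.15 K, Tg2 = 505.15 K
1/Tg = 0.13/240.15 + 0.87/505.15
Tg = 441.8 K


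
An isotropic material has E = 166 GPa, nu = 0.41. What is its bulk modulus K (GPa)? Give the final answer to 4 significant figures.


K = E / (3*(1-2*nu))
K = 166 / (3*(1-2*0.41))
K = 307.4 GPa


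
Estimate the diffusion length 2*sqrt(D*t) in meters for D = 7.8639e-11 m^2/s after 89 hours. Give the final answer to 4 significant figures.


t = 89 hr = 320400 s
Diffusion length = 2*sqrt(D*t)
= 2*sqrt(7.8639e-11 * 320400)
= 0.01004 m


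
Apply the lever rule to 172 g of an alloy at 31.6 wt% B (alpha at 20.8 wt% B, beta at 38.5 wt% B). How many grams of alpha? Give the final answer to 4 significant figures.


f_alpha = (C_beta - C0) / (C_beta - C_alpha)
f_alpha = (38.5 - 31.6) / (38.5 - 20.8) = 0.389831
m_alpha = f_alpha * m_total = 0.389831 * 172 = 67.05 g


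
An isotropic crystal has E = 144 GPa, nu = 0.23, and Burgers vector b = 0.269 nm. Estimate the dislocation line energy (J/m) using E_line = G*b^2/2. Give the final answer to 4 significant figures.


Step 1: G = E / (2*(1+nu))
G = 144 / (2*(1+0.23)) = 58.5366 GPa = 5.85366e+10 Pa
Step 2: E_line = G*b^2/2
b = 0.269 nm = 2.69e-10 m
E_line = 0.5 * 5.85366e+10 * (2.69e-10)^2 = 2.118e-09 J/m


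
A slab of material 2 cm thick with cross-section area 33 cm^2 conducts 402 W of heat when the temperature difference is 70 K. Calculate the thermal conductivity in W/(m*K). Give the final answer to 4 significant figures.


k = Q*L / (A*dT)
L = 0.02 m, A = 3.3e-03 m^2
k = 402 * 0.02 / (3.3e-03 * 70)
k = 34.81 W/(m*K)


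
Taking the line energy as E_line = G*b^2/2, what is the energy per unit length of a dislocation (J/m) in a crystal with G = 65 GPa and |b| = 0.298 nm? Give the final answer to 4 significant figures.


E = G*b^2/2
b = 0.298 nm = 2.98e-10 m
G = 65 GPa = 6.5e+10 Pa
E = 0.5 * 6.5e+10 * (2.98e-10)^2
E = 2.886e-09 J/m


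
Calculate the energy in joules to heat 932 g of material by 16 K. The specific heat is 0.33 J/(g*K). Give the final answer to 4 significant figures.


Q = m * cp * dT
Q = 932 * 0.33 * 16
Q = 4921 J


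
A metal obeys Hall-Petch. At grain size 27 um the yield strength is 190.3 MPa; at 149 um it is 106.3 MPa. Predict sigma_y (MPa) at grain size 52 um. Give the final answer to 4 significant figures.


sigma_y = sigma0 + k / sqrt(d)
1/sqrt(d1) = 1/sqrt(2.7e-05) = 192.45;  1/sqrt(d2) = 81.9232
k = (sigma1 - sigma2) / (1/sqrt(d1) - 1/sqrt(d2)) = (190.3 - 106.3) / (192.45 - 81.9232) = 0.759996 MPa*m^0.5
sigma0 = sigma1 - k/sqrt(d1) = 190.3 - 0.759996*192.45 = 44.0387 MPa
sigma_y(d3) = 44.0387 + 0.759996 / sqrt(5.2e-05) = 149.4 MPa


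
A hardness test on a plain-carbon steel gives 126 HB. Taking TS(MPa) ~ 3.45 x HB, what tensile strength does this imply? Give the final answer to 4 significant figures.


TS (MPa) = 3.45 * HB
TS = 3.45 * 126
TS = 434.7 MPa


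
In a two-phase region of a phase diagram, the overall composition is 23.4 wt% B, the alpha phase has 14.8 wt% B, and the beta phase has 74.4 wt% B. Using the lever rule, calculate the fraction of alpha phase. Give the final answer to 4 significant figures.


f_alpha = (C_beta - C0) / (C_beta - C_alpha)
f_alpha = (74.4 - 23.4) / (74.4 - 14.8)
f_alpha = 0.8557


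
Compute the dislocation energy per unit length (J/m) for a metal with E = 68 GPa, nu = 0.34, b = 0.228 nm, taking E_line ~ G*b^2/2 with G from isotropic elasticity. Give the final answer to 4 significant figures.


Step 1: G = E / (2*(1+nu))
G = 68 / (2*(1+0.34)) = 25.3731 GPa = 2.53731e+10 Pa
Step 2: E_line = G*b^2/2
b = 0.228 nm = 2.28e-10 m
E_line = 0.5 * 2.53731e+10 * (2.28e-10)^2 = 6.595e-10 J/m


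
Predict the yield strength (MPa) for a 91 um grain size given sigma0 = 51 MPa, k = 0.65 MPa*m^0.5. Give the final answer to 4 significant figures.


sigma_y = sigma0 + k / sqrt(d)
d = 91 um = 9.1e-05 m
sigma_y = 51 + 0.65 / sqrt(9.1e-05)
sigma_y = 119.1 MPa


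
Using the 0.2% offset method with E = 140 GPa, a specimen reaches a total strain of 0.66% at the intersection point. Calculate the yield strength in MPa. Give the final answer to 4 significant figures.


Offset strain = 0.002
Elastic strain at yield = total_strain - offset = 6.6e-03 - 0.002 = 4.6e-03
sigma_y = E * elastic_strain = 140000 * 4.6e-03
sigma_y = 644 MPa


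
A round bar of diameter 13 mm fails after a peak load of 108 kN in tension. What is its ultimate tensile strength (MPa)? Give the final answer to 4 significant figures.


A0 = pi*(d/2)^2 = pi*(13/2)^2 = 132.732 mm^2
UTS = F_max / A0 = 108*1000 / 132.732
UTS = 813.7 MPa


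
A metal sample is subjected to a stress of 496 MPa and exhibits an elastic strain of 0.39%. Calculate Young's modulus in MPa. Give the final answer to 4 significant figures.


E = sigma / epsilon
epsilon = 0.39% = 3.9e-03
E = 496 / 3.9e-03
E = 127200 MPa


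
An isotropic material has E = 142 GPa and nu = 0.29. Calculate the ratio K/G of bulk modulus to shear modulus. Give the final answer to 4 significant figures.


G = E / (2*(1+nu))
G = 142 / (2*(1+0.29)) = 55.0388 GPa
K = E / (3*(1-2*nu))
K = 142 / (3*(1-2*0.29)) = 112.698 GPa
K/G = 112.698 / 55.0388 = 2.048


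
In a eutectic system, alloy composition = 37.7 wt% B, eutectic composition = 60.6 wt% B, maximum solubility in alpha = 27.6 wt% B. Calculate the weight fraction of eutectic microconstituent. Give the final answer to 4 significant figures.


f_primary = (C_e - C0) / (C_e - C_alpha_max)
f_primary = (60.6 - 37.7) / (60.6 - 27.6)
f_primary = 0.693939
f_eutectic = 1 - 0.693939 = 0.3061


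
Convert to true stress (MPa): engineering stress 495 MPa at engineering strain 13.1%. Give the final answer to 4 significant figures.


sigma_true = sigma_eng * (1 + epsilon_eng)
sigma_true = 495 * (1 + 0.131)
sigma_true = 559.8 MPa


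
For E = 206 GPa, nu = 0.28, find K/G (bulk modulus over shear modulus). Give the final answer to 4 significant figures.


G = E / (2*(1+nu))
G = 206 / (2*(1+0.28)) = 80.4688 GPa
K = E / (3*(1-2*nu))
K = 206 / (3*(1-2*0.28)) = 156.061 GPa
K/G = 156.061 / 80.4688 = 1.939


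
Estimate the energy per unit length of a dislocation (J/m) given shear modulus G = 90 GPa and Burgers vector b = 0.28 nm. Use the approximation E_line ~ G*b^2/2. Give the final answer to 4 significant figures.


E = G*b^2/2
b = 0.28 nm = 2.8e-10 m
G = 90 GPa = 9e+10 Pa
E = 0.5 * 9e+10 * (2.8e-10)^2
E = 3.528e-09 J/m


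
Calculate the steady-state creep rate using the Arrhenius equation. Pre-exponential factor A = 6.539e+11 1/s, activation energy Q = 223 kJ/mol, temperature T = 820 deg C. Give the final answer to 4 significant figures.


rate = A * exp(-Q / (R*T))
T = 820 + 273.15 = 1093.15 K
rate = 6.539e+11 * exp(-223e3 / (8.314 * 1093.15))
rate = 14.43 1/s


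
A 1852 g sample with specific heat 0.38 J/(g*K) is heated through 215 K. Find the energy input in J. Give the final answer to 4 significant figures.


Q = m * cp * dT
Q = 1852 * 0.38 * 215
Q = 151300 J


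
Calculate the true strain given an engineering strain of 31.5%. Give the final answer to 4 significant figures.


epsilon_true = ln(1 + epsilon_eng)
epsilon_true = ln(1 + 0.315)
epsilon_true = 0.2738


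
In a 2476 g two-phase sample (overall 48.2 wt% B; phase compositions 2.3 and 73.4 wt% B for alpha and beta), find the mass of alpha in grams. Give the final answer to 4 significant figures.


f_alpha = (C_beta - C0) / (C_beta - C_alpha)
f_alpha = (73.4 - 48.2) / (73.4 - 2.3) = 0.35443
m_alpha = f_alpha * m_total = 0.35443 * 2476 = 877.6 g


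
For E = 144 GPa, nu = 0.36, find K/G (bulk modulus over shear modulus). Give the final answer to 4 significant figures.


G = E / (2*(1+nu))
G = 144 / (2*(1+0.36)) = 52.9412 GPa
K = E / (3*(1-2*nu))
K = 144 / (3*(1-2*0.36)) = 171.429 GPa
K/G = 171.429 / 52.9412 = 3.238


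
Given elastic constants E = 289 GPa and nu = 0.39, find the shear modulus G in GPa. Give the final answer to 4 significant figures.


G = E / (2*(1+nu))
G = 289 / (2*(1+0.39))
G = 104 GPa


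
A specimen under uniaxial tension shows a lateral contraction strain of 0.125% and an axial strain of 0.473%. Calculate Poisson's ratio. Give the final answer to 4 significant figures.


nu = -epsilon_lat / epsilon_axial
Lateral strain is contraction (negative), so using magnitudes:
nu = 0.125 / 0.473
nu = 0.2643


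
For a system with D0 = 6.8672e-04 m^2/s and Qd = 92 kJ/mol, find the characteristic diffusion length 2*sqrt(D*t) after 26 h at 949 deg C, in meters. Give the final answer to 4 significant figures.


Step 1: D = D0 * exp(-Qd/(R*T))
T = 1222.15 K
D = 6.8672e-04 * exp(-92e3 / (8.314 * 1222.15)) = 8.02715e-08 m^2/s
Step 2: L = 2*sqrt(D*t)
t = 26 h = 93600 s
L = 2*sqrt(8.02715e-08 * 93600) = 0.1734 m


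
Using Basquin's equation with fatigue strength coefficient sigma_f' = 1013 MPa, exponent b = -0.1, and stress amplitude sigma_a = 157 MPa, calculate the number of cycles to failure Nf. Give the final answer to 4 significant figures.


sigma_a = sigma_f' * (2*Nf)^b
2*Nf = (sigma_a / sigma_f')^(1/b)
2*Nf = (157 / 1013)^(1/-0.1)
2*Nf = 1.25054e+08
Nf = 6.253e+07 cycles


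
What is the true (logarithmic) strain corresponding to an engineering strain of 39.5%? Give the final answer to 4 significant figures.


epsilon_true = ln(1 + epsilon_eng)
epsilon_true = ln(1 + 0.395)
epsilon_true = 0.3329


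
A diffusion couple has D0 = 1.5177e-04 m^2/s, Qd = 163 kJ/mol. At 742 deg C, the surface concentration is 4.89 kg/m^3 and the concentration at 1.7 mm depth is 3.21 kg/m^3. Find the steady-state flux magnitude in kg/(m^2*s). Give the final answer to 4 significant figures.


Step 1: D = D0 * exp(-Qd/(R*T))
T = 742 + 273.15 = 1015.15 K
D = 1.5177e-04 * exp(-163e3 / (8.314 * 1015.15)) = 6.21874e-13 m^2/s
Step 2: J = D * (C1 - C2) / dx
J = 6.21874e-13 * (4.89 - 3.21) / 1.7e-03
J = 6.146e-10 kg/(m^2*s)


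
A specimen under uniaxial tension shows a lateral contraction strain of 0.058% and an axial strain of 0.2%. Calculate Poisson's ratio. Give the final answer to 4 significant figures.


nu = -epsilon_lat / epsilon_axial
Lateral strain is contraction (negative), so using magnitudes:
nu = 0.058 / 0.2
nu = 0.29


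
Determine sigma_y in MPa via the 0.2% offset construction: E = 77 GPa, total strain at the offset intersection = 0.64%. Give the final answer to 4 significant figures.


Offset strain = 0.002
Elastic strain at yield = total_strain - offset = 6.4e-03 - 0.002 = 4.4e-03
sigma_y = E * elastic_strain = 77000 * 4.4e-03
sigma_y = 338.8 MPa


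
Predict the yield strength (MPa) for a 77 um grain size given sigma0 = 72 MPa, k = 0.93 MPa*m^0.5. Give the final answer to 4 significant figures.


sigma_y = sigma0 + k / sqrt(d)
d = 77 um = 7.7e-05 m
sigma_y = 72 + 0.93 / sqrt(7.7e-05)
sigma_y = 178 MPa


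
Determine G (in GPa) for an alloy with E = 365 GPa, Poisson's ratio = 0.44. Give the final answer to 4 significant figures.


G = E / (2*(1+nu))
G = 365 / (2*(1+0.44))
G = 126.7 GPa


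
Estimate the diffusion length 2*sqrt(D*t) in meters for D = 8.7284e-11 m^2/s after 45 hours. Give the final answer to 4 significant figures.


t = 45 hr = 162000 s
Diffusion length = 2*sqrt(D*t)
= 2*sqrt(8.7284e-11 * 162000)
= 7.521e-03 m


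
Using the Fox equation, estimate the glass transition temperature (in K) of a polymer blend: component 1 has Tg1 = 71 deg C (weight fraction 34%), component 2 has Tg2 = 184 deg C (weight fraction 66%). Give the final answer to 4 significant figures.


1/Tg = w1/Tg1 + w2/Tg2 (in Kelvin)
Tg1 = 344.15 K, Tg2 = 457.15 K
1/Tg = 0.34/344.15 + 0.66/457.15
Tg = 411.2 K


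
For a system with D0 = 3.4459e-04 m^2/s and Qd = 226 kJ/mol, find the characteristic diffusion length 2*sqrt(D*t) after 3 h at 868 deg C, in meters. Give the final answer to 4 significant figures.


Step 1: D = D0 * exp(-Qd/(R*T))
T = 1141.15 K
D = 3.4459e-04 * exp(-226e3 / (8.314 * 1141.15)) = 1.55624e-14 m^2/s
Step 2: L = 2*sqrt(D*t)
t = 3 h = 10800 s
L = 2*sqrt(1.55624e-14 * 10800) = 2.593e-05 m


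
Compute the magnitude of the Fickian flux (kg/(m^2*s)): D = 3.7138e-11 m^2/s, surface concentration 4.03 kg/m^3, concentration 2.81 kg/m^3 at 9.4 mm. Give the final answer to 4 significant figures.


J = -D * (dC/dx) = D * (C1 - C2) / dx
J = 3.7138e-11 * (4.03 - 2.81) / 9.4e-03
J = 4.82e-09 kg/(m^2*s)


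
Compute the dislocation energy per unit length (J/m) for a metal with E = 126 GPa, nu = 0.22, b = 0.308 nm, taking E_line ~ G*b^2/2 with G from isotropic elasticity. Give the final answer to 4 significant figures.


Step 1: G = E / (2*(1+nu))
G = 126 / (2*(1+0.22)) = 51.6393 GPa = 5.16393e+10 Pa
Step 2: E_line = G*b^2/2
b = 0.308 nm = 3.08e-10 m
E_line = 0.5 * 5.16393e+10 * (3.08e-10)^2 = 2.449e-09 J/m


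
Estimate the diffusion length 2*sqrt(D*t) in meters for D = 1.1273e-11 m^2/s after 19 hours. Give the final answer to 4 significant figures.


t = 19 hr = 68400 s
Diffusion length = 2*sqrt(D*t)
= 2*sqrt(1.1273e-11 * 68400)
= 1.756e-03 m


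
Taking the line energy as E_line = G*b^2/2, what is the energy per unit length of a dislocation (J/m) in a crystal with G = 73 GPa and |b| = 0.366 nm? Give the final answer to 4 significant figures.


E = G*b^2/2
b = 0.366 nm = 3.66e-10 m
G = 73 GPa = 7.3e+10 Pa
E = 0.5 * 7.3e+10 * (3.66e-10)^2
E = 4.889e-09 J/m


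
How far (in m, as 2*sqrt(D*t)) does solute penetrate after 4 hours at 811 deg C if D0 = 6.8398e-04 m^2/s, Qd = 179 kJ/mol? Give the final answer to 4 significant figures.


Step 1: D = D0 * exp(-Qd/(R*T))
T = 1084.15 K
D = 6.8398e-04 * exp(-179e3 / (8.314 * 1084.15)) = 1.62354e-12 m^2/s
Step 2: L = 2*sqrt(D*t)
t = 4 h = 14400 s
L = 2*sqrt(1.62354e-12 * 14400) = 3.058e-04 m


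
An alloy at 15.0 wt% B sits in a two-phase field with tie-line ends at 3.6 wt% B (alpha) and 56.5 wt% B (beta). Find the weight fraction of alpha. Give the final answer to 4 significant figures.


f_alpha = (C_beta - C0) / (C_beta - C_alpha)
f_alpha = (56.5 - 15.0) / (56.5 - 3.6)
f_alpha = 0.7845


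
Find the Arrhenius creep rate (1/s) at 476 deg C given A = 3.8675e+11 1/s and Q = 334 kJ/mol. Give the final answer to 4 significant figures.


rate = A * exp(-Q / (R*T))
T = 476 + 273.15 = 749.15 K
rate = 3.8675e+11 * exp(-334e3 / (8.314 * 749.15))
rate = 1.988e-12 1/s


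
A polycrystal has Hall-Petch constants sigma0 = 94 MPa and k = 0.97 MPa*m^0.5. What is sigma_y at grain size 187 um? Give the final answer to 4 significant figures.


sigma_y = sigma0 + k / sqrt(d)
d = 187 um = 1.87e-04 m
sigma_y = 94 + 0.97 / sqrt(1.87e-04)
sigma_y = 164.9 MPa


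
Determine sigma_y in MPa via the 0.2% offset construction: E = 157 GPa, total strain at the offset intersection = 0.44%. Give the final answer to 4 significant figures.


Offset strain = 0.002
Elastic strain at yield = total_strain - offset = 4.4e-03 - 0.002 = 2.4e-03
sigma_y = E * elastic_strain = 157000 * 2.4e-03
sigma_y = 376.8 MPa


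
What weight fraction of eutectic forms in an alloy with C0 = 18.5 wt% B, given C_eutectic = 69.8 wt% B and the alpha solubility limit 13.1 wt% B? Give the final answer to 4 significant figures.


f_primary = (C_e - C0) / (C_e - C_alpha_max)
f_primary = (69.8 - 18.5) / (69.8 - 13.1)
f_primary = 0.904762
f_eutectic = 1 - 0.904762 = 0.09524


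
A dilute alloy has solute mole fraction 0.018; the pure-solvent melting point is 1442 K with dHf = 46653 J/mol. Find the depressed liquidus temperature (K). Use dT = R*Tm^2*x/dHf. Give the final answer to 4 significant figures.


dT = R*Tm^2*x / dHf
dT = 8.314 * 1442^2 * 0.018 / 46653
dT = 6.67012 K
T_new = 1442 - 6.67012 = 1435 K


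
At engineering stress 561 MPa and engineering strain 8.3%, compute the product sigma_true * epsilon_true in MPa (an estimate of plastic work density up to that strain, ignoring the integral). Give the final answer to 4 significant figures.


sigma_true = sigma_eng * (1 + epsilon_eng)
sigma_true = 561 * (1 + 0.083) = 607.563 MPa
epsilon_true = ln(1 + epsilon_eng)
epsilon_true = ln(1 + 0.083) = 0.079735
sigma_true * epsilon_true = 607.563 * 0.079735 = 48.44 MPa


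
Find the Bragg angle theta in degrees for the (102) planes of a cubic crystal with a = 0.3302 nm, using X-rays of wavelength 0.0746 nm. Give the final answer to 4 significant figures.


d = a / sqrt(h^2+k^2+l^2)
d = 0.3302 / sqrt(5) = 0.14767 nm
lambda = 2*d*sin(theta)  =>  sin(theta) = lambda / (2*d)
sin(theta) = 0.0746 / (2 * 0.14767) = 0.25259
theta = 14.63 deg


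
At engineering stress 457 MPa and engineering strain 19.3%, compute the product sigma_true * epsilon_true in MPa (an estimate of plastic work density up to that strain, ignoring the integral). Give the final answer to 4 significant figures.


sigma_true = sigma_eng * (1 + epsilon_eng)
sigma_true = 457 * (1 + 0.193) = 545.201 MPa
epsilon_true = ln(1 + epsilon_eng)
epsilon_true = ln(1 + 0.193) = 0.176471
sigma_true * epsilon_true = 545.201 * 0.176471 = 96.21 MPa


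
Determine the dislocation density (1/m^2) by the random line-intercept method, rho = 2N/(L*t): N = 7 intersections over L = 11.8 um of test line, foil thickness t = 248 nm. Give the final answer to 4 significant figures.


rho = 2N / (L * t)
L = 11.8 um = 1.18e-05 m, t = 248 nm = 2.48e-07 m
rho = 2 * 7 / (1.18e-05 * 2.48e-07)
rho = 4.784e+12 1/m^2


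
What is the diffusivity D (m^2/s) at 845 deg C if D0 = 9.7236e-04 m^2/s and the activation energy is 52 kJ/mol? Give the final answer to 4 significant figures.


D = D0 * exp(-Qd / (R*T))
T = 1118.15 K
D = 9.7236e-04 * exp(-52e3 / (8.314 * 1118.15))
D = 3.619e-06 m^2/s


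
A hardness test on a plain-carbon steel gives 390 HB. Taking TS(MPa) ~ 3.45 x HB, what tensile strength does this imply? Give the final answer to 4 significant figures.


TS (MPa) = 3.45 * HB
TS = 3.45 * 390
TS = 1346 MPa


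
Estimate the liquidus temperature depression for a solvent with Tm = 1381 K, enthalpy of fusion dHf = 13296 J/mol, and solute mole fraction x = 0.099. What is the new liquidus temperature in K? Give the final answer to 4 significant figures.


dT = R*Tm^2*x / dHf
dT = 8.314 * 1381^2 * 0.099 / 13296
dT = 118.062 K
T_new = 1381 - 118.062 = 1263 K


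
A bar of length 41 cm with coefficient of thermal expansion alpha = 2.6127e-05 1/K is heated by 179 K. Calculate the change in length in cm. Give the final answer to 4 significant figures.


dL = L0 * alpha * dT
dL = 41 * 2.6127e-05 * 179
dL = 0.1917 cm


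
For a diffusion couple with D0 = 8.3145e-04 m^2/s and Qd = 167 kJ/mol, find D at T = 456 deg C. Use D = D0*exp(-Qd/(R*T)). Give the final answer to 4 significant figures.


D = D0 * exp(-Qd / (R*T))
T = 729.15 K
D = 8.3145e-04 * exp(-167e3 / (8.314 * 729.15))
D = 9.035e-16 m^2/s


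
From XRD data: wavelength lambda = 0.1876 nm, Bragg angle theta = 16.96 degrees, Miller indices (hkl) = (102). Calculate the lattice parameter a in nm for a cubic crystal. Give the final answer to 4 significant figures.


d = lambda / (2*sin(theta))
d = 0.1876 / (2*sin(16.96 deg))
d = 0.321559 nm
a = d * sqrt(h^2+k^2+l^2) = 0.321559 * sqrt(5)
a = 0.719 nm


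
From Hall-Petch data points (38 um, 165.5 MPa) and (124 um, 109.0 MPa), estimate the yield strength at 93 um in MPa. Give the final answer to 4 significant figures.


sigma_y = sigma0 + k / sqrt(d)
1/sqrt(d1) = 1/sqrt(3.8e-05) = 162.221;  1/sqrt(d2) = 89.8027
k = (sigma1 - sigma2) / (1/sqrt(d1) - 1/sqrt(d2)) = (165.5 - 109.0) / (162.221 - 89.8027) = 0.780184 MPa*m^0.5
sigma0 = sigma1 - k/sqrt(d1) = 165.5 - 0.780184*162.221 = 38.9374 MPa
sigma_y(d3) = 38.9374 + 0.780184 / sqrt(9.3e-05) = 119.8 MPa


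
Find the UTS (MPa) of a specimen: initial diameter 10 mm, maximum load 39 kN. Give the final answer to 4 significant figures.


A0 = pi*(d/2)^2 = pi*(10/2)^2 = 78.5398 mm^2
UTS = F_max / A0 = 39*1000 / 78.5398
UTS = 496.6 MPa


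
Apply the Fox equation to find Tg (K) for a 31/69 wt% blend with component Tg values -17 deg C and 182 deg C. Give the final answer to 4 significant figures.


1/Tg = w1/Tg1 + w2/Tg2 (in Kelvin)
Tg1 = 256.15 K, Tg2 = 455.15 K
1/Tg = 0.31/256.15 + 0.69/455.15
Tg = 366.8 K


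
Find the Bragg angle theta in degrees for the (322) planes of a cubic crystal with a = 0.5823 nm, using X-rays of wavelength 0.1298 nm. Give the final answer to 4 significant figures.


d = a / sqrt(h^2+k^2+l^2)
d = 0.5823 / sqrt(17) = 0.141228 nm
lambda = 2*d*sin(theta)  =>  sin(theta) = lambda / (2*d)
sin(theta) = 0.1298 / (2 * 0.141228) = 0.459539
theta = 27.36 deg


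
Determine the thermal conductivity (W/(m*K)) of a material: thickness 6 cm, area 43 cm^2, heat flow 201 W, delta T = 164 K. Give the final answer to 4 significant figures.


k = Q*L / (A*dT)
L = 0.06 m, A = 4.3e-03 m^2
k = 201 * 0.06 / (4.3e-03 * 164)
k = 17.1 W/(m*K)


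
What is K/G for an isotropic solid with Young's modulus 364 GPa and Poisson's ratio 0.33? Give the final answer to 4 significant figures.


G = E / (2*(1+nu))
G = 364 / (2*(1+0.33)) = 136.842 GPa
K = E / (3*(1-2*nu))
K = 364 / (3*(1-2*0.33)) = 356.863 GPa
K/G = 356.863 / 136.842 = 2.608


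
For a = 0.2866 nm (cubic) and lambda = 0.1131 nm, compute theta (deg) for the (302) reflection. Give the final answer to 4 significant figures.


d = a / sqrt(h^2+k^2+l^2)
d = 0.2866 / sqrt(13) = 0.0794885 nm
lambda = 2*d*sin(theta)  =>  sin(theta) = lambda / (2*d)
sin(theta) = 0.1131 / (2 * 0.0794885) = 0.711423
theta = 45.35 deg


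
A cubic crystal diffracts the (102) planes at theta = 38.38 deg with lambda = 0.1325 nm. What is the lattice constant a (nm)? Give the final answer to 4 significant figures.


d = lambda / (2*sin(theta))
d = 0.1325 / (2*sin(38.38 deg))
d = 0.106704 nm
a = d * sqrt(h^2+k^2+l^2) = 0.106704 * sqrt(5)
a = 0.2386 nm


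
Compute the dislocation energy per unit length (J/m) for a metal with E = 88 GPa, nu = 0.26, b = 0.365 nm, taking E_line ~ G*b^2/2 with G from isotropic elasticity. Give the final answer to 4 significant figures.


Step 1: G = E / (2*(1+nu))
G = 88 / (2*(1+0.26)) = 34.9206 GPa = 3.49206e+10 Pa
Step 2: E_line = G*b^2/2
b = 0.365 nm = 3.65e-10 m
E_line = 0.5 * 3.49206e+10 * (3.65e-10)^2 = 2.326e-09 J/m


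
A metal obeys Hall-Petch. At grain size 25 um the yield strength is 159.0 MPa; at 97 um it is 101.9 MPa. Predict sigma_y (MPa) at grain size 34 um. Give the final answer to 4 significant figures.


sigma_y = sigma0 + k / sqrt(d)
1/sqrt(d1) = 1/sqrt(2.5e-05) = 200;  1/sqrt(d2) = 101.535
k = (sigma1 - sigma2) / (1/sqrt(d1) - 1/sqrt(d2)) = (159.0 - 101.9) / (200 - 101.535) = 0.579899 MPa*m^0.5
sigma0 = sigma1 - k/sqrt(d1) = 159.0 - 0.579899*200 = 43.0202 MPa
sigma_y(d3) = 43.0202 + 0.579899 / sqrt(3.4e-05) = 142.5 MPa


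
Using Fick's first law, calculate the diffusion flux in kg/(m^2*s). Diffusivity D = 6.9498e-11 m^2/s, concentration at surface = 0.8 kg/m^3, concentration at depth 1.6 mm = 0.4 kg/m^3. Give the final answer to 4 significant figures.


J = -D * (dC/dx) = D * (C1 - C2) / dx
J = 6.9498e-11 * (0.8 - 0.4) / 1.6e-03
J = 1.737e-08 kg/(m^2*s)


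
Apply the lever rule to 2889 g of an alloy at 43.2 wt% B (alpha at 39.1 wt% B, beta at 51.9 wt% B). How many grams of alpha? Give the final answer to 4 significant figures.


f_alpha = (C_beta - C0) / (C_beta - C_alpha)
f_alpha = (51.9 - 43.2) / (51.9 - 39.1) = 0.679688
m_alpha = f_alpha * m_total = 0.679688 * 2889 = 1964 g


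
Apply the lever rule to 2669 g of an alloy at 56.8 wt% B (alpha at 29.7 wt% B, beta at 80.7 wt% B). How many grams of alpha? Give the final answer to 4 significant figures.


f_alpha = (C_beta - C0) / (C_beta - C_alpha)
f_alpha = (80.7 - 56.8) / (80.7 - 29.7) = 0.468627
m_alpha = f_alpha * m_total = 0.468627 * 2669 = 1251 g


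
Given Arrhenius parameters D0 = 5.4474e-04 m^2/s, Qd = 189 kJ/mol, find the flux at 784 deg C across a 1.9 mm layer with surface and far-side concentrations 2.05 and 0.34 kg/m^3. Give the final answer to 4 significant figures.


Step 1: D = D0 * exp(-Qd/(R*T))
T = 784 + 273.15 = 1057.15 K
D = 5.4474e-04 * exp(-189e3 / (8.314 * 1057.15)) = 2.49579e-13 m^2/s
Step 2: J = D * (C1 - C2) / dx
J = 2.49579e-13 * (2.05 - 0.34) / 1.9e-03
J = 2.246e-10 kg/(m^2*s)


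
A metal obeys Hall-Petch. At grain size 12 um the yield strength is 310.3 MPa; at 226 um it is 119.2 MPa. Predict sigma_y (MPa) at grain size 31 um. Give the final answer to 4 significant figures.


sigma_y = sigma0 + k / sqrt(d)
1/sqrt(d1) = 1/sqrt(1.2e-05) = 288.675;  1/sqrt(d2) = 66.519
k = (sigma1 - sigma2) / (1/sqrt(d1) - 1/sqrt(d2)) = (310.3 - 119.2) / (288.675 - 66.519) = 0.860206 MPa*m^0.5
sigma0 = sigma1 - k/sqrt(d1) = 310.3 - 0.860206*288.675 = 61.98 MPa
sigma_y(d3) = 61.98 + 0.860206 / sqrt(3.1e-05) = 216.5 MPa


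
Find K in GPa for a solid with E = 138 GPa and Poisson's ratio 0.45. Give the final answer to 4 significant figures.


K = E / (3*(1-2*nu))
K = 138 / (3*(1-2*0.45))
K = 460 GPa


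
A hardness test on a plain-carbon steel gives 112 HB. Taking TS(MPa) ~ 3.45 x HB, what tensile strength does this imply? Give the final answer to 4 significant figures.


TS (MPa) = 3.45 * HB
TS = 3.45 * 112
TS = 386.4 MPa


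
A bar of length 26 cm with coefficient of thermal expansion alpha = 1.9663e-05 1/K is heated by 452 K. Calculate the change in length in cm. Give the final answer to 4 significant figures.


dL = L0 * alpha * dT
dL = 26 * 1.9663e-05 * 452
dL = 0.2311 cm


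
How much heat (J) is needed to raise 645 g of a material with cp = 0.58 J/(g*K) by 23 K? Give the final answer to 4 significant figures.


Q = m * cp * dT
Q = 645 * 0.58 * 23
Q = 8604 J


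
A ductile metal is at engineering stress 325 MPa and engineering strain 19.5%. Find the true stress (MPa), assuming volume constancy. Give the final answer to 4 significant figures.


sigma_true = sigma_eng * (1 + epsilon_eng)
sigma_true = 325 * (1 + 0.195)
sigma_true = 388.4 MPa


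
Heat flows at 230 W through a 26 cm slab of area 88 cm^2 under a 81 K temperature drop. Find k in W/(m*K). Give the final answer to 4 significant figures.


k = Q*L / (A*dT)
L = 0.26 m, A = 8.8e-03 m^2
k = 230 * 0.26 / (8.8e-03 * 81)
k = 83.89 W/(m*K)


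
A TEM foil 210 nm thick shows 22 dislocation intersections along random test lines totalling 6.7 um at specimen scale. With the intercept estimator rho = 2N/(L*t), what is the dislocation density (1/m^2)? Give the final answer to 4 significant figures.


rho = 2N / (L * t)
L = 6.7 um = 6.7e-06 m, t = 210 nm = 2.1e-07 m
rho = 2 * 22 / (6.7e-06 * 2.1e-07)
rho = 3.127e+13 1/m^2


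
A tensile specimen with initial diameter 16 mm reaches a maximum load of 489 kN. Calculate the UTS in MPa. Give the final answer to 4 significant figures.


A0 = pi*(d/2)^2 = pi*(16/2)^2 = 201.062 mm^2
UTS = F_max / A0 = 489*1000 / 201.062
UTS = 2432 MPa


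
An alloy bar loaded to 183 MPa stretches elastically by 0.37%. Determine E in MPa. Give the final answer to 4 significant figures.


E = sigma / epsilon
epsilon = 0.37% = 3.7e-03
E = 183 / 3.7e-03
E = 49460 MPa


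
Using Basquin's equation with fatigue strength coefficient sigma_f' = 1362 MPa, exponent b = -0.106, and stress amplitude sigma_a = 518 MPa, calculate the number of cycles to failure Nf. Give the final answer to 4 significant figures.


sigma_a = sigma_f' * (2*Nf)^b
2*Nf = (sigma_a / sigma_f')^(1/b)
2*Nf = (518 / 1362)^(1/-0.106)
2*Nf = 9137.43
Nf = 4569 cycles


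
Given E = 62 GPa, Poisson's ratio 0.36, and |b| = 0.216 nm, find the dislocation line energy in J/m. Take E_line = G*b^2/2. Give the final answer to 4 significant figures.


Step 1: G = E / (2*(1+nu))
G = 62 / (2*(1+0.36)) = 22.7941 GPa = 2.27941e+10 Pa
Step 2: E_line = G*b^2/2
b = 0.216 nm = 2.16e-10 m
E_line = 0.5 * 2.27941e+10 * (2.16e-10)^2 = 5.317e-10 J/m


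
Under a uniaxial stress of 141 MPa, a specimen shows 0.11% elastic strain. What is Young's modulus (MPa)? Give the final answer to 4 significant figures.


E = sigma / epsilon
epsilon = 0.11% = 1.1e-03
E = 141 / 1.1e-03
E = 128200 MPa


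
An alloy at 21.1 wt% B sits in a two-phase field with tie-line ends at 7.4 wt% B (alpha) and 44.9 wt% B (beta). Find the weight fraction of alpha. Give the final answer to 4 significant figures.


f_alpha = (C_beta - C0) / (C_beta - C_alpha)
f_alpha = (44.9 - 21.1) / (44.9 - 7.4)
f_alpha = 0.6347


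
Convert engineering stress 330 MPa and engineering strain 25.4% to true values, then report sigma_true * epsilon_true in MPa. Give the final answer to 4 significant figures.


sigma_true = sigma_eng * (1 + epsilon_eng)
sigma_true = 330 * (1 + 0.254) = 413.82 MPa
epsilon_true = ln(1 + epsilon_eng)
epsilon_true = ln(1 + 0.254) = 0.226338
sigma_true * epsilon_true = 413.82 * 0.226338 = 93.66 MPa


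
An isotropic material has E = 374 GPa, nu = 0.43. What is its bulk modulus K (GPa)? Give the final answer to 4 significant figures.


K = E / (3*(1-2*nu))
K = 374 / (3*(1-2*0.43))
K = 890.5 GPa


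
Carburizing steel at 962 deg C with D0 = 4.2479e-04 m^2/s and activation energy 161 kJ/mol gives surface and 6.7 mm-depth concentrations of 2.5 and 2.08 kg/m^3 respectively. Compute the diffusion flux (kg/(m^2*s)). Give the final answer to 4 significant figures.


Step 1: D = D0 * exp(-Qd/(R*T))
T = 962 + 273.15 = 1235.15 K
D = 4.2479e-04 * exp(-161e3 / (8.314 * 1235.15)) = 6.59507e-11 m^2/s
Step 2: J = D * (C1 - C2) / dx
J = 6.59507e-11 * (2.5 - 2.08) / 6.7e-03
J = 4.134e-09 kg/(m^2*s)


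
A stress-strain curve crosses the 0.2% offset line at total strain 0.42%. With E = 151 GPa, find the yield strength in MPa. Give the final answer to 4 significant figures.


Offset strain = 0.002
Elastic strain at yield = total_strain - offset = 4.2e-03 - 0.002 = 2.2e-03
sigma_y = E * elastic_strain = 151000 * 2.2e-03
sigma_y = 332.2 MPa


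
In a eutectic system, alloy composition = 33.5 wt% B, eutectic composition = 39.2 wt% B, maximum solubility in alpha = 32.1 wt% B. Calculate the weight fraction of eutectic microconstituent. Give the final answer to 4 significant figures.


f_primary = (C_e - C0) / (C_e - C_alpha_max)
f_primary = (39.2 - 33.5) / (39.2 - 32.1)
f_primary = 0.802817
f_eutectic = 1 - 0.802817 = 0.1972


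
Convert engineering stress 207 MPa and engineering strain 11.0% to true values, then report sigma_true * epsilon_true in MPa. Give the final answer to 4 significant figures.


sigma_true = sigma_eng * (1 + epsilon_eng)
sigma_true = 207 * (1 + 0.11) = 229.77 MPa
epsilon_true = ln(1 + epsilon_eng)
epsilon_true = ln(1 + 0.11) = 0.10436
sigma_true * epsilon_true = 229.77 * 0.10436 = 23.98 MPa


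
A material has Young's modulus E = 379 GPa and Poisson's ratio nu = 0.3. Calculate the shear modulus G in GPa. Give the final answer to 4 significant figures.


G = E / (2*(1+nu))
G = 379 / (2*(1+0.3))
G = 145.8 GPa


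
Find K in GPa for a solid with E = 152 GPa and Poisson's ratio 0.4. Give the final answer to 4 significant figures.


K = E / (3*(1-2*nu))
K = 152 / (3*(1-2*0.4))
K = 253.3 GPa


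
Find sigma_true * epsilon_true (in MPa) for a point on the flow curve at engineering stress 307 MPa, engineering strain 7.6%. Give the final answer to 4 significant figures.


sigma_true = sigma_eng * (1 + epsilon_eng)
sigma_true = 307 * (1 + 0.076) = 330.332 MPa
epsilon_true = ln(1 + epsilon_eng)
epsilon_true = ln(1 + 0.076) = 0.0732505
sigma_true * epsilon_true = 330.332 * 0.0732505 = 24.2 MPa


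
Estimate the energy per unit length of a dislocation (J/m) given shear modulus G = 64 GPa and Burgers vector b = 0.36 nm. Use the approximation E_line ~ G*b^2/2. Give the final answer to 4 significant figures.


E = G*b^2/2
b = 0.36 nm = 3.6e-10 m
G = 64 GPa = 6.4e+10 Pa
E = 0.5 * 6.4e+10 * (3.6e-10)^2
E = 4.147e-09 J/m


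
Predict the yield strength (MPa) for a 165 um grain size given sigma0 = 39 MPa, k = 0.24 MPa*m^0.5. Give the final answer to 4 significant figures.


sigma_y = sigma0 + k / sqrt(d)
d = 165 um = 1.65e-04 m
sigma_y = 39 + 0.24 / sqrt(1.65e-04)
sigma_y = 57.68 MPa


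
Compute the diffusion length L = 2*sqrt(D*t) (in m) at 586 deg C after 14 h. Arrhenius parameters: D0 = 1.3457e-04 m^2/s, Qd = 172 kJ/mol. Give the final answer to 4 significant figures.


Step 1: D = D0 * exp(-Qd/(R*T))
T = 859.15 K
D = 1.3457e-04 * exp(-172e3 / (8.314 * 859.15)) = 4.69145e-15 m^2/s
Step 2: L = 2*sqrt(D*t)
t = 14 h = 50400 s
L = 2*sqrt(4.69145e-15 * 50400) = 3.075e-05 m


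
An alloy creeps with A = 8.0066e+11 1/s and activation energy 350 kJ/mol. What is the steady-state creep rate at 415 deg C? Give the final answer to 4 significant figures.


rate = A * exp(-Q / (R*T))
T = 415 + 273.15 = 688.15 K
rate = 8.0066e+11 * exp(-350e3 / (8.314 * 688.15))
rate = 2.165e-15 1/s


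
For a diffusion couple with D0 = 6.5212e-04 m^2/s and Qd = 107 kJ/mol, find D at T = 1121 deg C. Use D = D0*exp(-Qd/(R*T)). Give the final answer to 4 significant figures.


D = D0 * exp(-Qd / (R*T))
T = 1394.15 K
D = 6.5212e-04 * exp(-107e3 / (8.314 * 1394.15))
D = 6.386e-08 m^2/s


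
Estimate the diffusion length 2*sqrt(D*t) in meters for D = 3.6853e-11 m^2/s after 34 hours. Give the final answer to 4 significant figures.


t = 34 hr = 122400 s
Diffusion length = 2*sqrt(D*t)
= 2*sqrt(3.6853e-11 * 122400)
= 4.248e-03 m


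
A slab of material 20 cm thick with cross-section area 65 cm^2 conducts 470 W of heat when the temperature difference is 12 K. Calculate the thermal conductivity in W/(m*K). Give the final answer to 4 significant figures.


k = Q*L / (A*dT)
L = 0.2 m, A = 6.5e-03 m^2
k = 470 * 0.2 / (6.5e-03 * 12)
k = 1205 W/(m*K)


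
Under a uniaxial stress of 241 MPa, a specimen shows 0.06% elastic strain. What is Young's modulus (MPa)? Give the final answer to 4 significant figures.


E = sigma / epsilon
epsilon = 0.06% = 6e-04
E = 241 / 6e-04
E = 401700 MPa


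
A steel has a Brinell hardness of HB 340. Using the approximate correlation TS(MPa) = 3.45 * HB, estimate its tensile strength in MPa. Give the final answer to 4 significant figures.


TS (MPa) = 3.45 * HB
TS = 3.45 * 340
TS = 1173 MPa
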